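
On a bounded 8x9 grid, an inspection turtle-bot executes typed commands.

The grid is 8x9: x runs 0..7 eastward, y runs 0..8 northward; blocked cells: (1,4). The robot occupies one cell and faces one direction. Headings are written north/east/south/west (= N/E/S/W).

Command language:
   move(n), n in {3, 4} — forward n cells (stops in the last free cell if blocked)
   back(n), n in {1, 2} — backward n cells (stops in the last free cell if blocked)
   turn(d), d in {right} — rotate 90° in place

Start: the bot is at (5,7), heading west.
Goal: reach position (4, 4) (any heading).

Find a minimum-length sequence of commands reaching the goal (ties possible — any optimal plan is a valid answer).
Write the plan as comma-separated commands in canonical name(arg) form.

turn(right), back(1), back(2), turn(right), back(1)

begin: at (5,7), heading west
t=1 turn(right) ⇒ at (5,7), heading north
t=2 back(1) ⇒ at (5,6), heading north
t=3 back(2) ⇒ at (5,4), heading north
t=4 turn(right) ⇒ at (5,4), heading east
t=5 back(1) ⇒ at (4,4), heading east
nothing shorter than 5 reaches the goal.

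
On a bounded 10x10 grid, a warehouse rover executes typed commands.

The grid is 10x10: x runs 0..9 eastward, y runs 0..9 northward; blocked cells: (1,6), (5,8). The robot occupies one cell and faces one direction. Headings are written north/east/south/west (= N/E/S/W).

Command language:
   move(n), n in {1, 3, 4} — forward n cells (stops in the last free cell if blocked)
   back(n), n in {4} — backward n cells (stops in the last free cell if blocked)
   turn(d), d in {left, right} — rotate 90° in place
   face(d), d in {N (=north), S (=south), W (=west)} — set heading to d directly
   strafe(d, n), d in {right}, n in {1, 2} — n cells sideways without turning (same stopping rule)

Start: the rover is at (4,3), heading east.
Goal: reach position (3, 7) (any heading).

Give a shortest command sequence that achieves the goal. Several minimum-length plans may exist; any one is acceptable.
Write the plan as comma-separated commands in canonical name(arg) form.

start: at (4,3), heading east
t=1 face(S) ⇒ at (4,3), heading south
t=2 back(4) ⇒ at (4,7), heading south
t=3 strafe(right, 1) ⇒ at (3,7), heading south
shorter routes all fall short; 3 is best.

face(S), back(4), strafe(right, 1)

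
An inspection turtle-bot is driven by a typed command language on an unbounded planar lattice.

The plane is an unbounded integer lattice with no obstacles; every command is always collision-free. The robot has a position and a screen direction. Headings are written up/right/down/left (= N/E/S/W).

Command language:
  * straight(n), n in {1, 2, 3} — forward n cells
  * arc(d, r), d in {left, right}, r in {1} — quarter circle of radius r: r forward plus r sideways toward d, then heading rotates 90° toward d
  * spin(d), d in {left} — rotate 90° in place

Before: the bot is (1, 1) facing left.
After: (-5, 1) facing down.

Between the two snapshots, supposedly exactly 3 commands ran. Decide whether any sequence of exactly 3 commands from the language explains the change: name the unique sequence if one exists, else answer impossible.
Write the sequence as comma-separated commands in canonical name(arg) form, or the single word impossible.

straight(3), straight(3), spin(left)

key: order matters: swapping straight(3) and spin(left) lands elsewhere
start: (1, 1) facing left
1. straight(3) → (-2, 1) facing left
2. straight(3) → (-5, 1) facing left
3. spin(left) → (-5, 1) facing down
no other 3-command option fits: unique.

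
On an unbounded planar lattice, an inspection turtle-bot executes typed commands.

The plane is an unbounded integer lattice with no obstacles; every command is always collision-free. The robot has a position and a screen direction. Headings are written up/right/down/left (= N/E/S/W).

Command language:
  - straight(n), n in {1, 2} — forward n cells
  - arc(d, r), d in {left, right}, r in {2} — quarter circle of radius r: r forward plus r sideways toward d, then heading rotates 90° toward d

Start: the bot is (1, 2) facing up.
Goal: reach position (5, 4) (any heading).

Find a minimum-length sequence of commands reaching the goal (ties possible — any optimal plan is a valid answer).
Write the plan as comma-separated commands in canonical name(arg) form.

arc(right, 2), straight(2)

t0: (1, 2) facing up
t=1 arc(right, 2) ⇒ (3, 4) facing right
t=2 straight(2) ⇒ (5, 4) facing right
no 1-step plan works, so 2 is optimal.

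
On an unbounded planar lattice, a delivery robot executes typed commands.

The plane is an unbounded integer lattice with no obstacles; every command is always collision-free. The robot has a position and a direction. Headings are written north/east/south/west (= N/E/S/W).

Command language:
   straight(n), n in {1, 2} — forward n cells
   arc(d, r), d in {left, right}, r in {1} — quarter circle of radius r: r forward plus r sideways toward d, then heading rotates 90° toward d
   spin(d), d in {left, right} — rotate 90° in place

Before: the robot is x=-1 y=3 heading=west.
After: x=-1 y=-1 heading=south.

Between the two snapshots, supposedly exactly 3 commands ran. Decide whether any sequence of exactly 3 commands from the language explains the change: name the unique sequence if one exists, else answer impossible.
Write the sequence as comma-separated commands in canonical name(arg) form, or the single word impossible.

key: running straight(2) before spin(left) would end elsewhere — order is forced
initial: x=-1 y=3 heading=west
1. spin(left) → x=-1 y=3 heading=south
2. straight(2) → x=-1 y=1 heading=south
3. straight(2) → x=-1 y=-1 heading=south
no rival 3-sequence matches.

spin(left), straight(2), straight(2)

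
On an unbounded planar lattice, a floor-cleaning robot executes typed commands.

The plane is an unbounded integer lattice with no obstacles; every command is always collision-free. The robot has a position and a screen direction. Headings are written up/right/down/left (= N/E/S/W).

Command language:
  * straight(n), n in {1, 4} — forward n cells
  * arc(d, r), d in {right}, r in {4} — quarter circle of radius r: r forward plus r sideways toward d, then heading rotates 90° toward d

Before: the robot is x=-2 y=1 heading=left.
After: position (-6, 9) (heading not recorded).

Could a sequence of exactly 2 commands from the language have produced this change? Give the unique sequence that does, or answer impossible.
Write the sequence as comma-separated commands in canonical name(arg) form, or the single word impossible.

key: order matters: swapping arc(right, 4) and straight(4) lands elsewhere
initial: x=-2 y=1 heading=left
t=1 arc(right, 4) ⇒ x=-6 y=5 heading=up
t=2 straight(4) ⇒ x=-6 y=9 heading=up
no other 2-command option fits: unique.

arc(right, 4), straight(4)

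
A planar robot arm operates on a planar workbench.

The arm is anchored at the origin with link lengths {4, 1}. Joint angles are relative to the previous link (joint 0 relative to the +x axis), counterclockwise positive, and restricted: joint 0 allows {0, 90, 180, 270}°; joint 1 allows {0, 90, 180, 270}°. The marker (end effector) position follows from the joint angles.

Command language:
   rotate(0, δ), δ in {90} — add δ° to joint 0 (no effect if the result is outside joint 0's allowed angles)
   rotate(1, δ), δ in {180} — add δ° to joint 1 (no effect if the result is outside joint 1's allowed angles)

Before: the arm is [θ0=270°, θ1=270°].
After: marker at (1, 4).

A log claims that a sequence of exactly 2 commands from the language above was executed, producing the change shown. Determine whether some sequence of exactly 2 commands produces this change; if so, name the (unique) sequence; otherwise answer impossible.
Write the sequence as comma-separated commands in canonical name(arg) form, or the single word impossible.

initial: [θ0=270°, θ1=270°]
1. rotate(0, 90) → [θ0=0°, θ1=270°]
2. rotate(0, 90) → [θ0=90°, θ1=270°]
no rival 2-sequence matches.

rotate(0, 90), rotate(0, 90)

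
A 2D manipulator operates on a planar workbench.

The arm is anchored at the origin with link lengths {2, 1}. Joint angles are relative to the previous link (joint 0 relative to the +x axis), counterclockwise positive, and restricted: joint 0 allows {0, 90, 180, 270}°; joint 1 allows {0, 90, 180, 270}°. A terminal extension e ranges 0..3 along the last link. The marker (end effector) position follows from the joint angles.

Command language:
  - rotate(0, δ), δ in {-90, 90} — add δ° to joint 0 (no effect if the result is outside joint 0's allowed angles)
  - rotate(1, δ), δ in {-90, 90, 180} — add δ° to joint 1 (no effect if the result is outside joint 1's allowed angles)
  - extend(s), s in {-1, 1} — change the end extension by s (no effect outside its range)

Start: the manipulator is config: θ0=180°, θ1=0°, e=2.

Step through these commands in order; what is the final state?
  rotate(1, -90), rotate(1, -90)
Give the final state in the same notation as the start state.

config: θ0=180°, θ1=180°, e=2

initial: config: θ0=180°, θ1=0°, e=2
[1] after rotate(1, -90): config: θ0=180°, θ1=270°, e=2
[2] after rotate(1, -90): config: θ0=180°, θ1=180°, e=2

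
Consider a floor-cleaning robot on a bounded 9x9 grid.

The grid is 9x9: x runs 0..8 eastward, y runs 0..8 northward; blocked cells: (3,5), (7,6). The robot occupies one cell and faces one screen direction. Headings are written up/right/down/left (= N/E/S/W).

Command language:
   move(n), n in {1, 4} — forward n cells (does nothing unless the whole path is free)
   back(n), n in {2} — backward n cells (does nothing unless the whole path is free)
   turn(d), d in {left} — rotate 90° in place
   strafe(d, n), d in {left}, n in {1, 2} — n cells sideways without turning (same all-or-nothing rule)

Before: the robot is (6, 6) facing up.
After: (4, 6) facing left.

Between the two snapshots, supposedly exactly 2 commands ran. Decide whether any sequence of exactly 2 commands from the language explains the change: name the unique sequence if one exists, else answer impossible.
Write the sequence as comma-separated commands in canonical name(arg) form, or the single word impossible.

strafe(left, 2), turn(left)

key: position moved to (4,6) AND the heading swung to W — translation plus rotation needed
initial: (6, 6) facing up
1. strafe(left, 2) → (4, 6) facing up
2. turn(left) → (4, 6) facing left
all 36 alternatives checked — unique.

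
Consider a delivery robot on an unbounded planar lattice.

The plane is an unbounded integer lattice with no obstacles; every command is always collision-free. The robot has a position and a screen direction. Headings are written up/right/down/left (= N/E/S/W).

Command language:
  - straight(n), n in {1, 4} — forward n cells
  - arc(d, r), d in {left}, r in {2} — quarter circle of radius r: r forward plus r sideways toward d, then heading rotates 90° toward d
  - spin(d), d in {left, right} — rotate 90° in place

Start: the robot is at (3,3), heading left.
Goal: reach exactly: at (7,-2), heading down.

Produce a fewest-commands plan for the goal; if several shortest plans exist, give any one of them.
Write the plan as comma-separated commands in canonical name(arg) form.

start: at (3,3), heading left
[1] after arc(left, 2): at (1,1), heading down
[2] after straight(1): at (1,0), heading down
[3] after arc(left, 2): at (3,-2), heading right
[4] after straight(4): at (7,-2), heading right
[5] after spin(right): at (7,-2), heading down
no 4-step plan works, so 5 is optimal.

arc(left, 2), straight(1), arc(left, 2), straight(4), spin(right)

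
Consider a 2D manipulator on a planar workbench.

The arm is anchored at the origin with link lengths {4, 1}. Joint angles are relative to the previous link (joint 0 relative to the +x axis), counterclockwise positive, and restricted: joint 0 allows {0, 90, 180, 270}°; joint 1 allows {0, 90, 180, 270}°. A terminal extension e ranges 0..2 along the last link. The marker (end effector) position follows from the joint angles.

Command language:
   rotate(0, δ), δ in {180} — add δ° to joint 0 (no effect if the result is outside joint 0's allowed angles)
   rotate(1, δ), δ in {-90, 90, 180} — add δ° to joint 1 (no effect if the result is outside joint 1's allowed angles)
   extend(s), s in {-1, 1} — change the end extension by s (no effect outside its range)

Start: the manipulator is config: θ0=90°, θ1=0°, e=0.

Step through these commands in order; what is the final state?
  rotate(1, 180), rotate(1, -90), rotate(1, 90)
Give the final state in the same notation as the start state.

t0: config: θ0=90°, θ1=0°, e=0
step 1 (rotate(1, 180)): config: θ0=90°, θ1=180°, e=0
step 2 (rotate(1, -90)): config: θ0=90°, θ1=90°, e=0
step 3 (rotate(1, 90)): config: θ0=90°, θ1=180°, e=0

config: θ0=90°, θ1=180°, e=0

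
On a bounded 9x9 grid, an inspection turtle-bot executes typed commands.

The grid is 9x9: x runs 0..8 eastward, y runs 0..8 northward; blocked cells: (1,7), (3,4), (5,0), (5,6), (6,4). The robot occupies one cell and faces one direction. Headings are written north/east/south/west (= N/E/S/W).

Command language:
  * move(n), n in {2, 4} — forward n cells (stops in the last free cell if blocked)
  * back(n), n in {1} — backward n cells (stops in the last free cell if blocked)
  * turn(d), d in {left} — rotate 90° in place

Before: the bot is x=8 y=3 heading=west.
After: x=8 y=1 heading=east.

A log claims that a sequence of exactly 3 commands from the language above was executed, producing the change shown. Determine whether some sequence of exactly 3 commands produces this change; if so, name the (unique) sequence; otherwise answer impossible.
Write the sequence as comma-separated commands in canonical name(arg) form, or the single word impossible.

key: position moved to (8,1) AND the heading swung to E — translation plus rotation needed
start: x=8 y=3 heading=west
step 1 (turn(left)): x=8 y=3 heading=south
step 2 (move(2)): x=8 y=1 heading=south
step 3 (turn(left)): x=8 y=1 heading=east
no rival 3-sequence matches.

turn(left), move(2), turn(left)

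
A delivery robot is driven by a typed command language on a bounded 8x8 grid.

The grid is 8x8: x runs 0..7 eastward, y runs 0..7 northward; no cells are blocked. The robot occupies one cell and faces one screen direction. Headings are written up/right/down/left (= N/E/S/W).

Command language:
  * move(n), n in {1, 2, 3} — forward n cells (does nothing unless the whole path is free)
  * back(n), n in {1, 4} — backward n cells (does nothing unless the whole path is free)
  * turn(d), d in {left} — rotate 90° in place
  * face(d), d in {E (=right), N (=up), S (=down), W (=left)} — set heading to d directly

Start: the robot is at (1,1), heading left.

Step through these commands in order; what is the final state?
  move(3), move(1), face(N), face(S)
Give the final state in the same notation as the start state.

from: at (1,1), heading left
[1] after move(3): at (1,1), heading left
[2] after move(1): at (0,1), heading left
[3] after face(N): at (0,1), heading up
[4] after face(S): at (0,1), heading down

at (0,1), heading down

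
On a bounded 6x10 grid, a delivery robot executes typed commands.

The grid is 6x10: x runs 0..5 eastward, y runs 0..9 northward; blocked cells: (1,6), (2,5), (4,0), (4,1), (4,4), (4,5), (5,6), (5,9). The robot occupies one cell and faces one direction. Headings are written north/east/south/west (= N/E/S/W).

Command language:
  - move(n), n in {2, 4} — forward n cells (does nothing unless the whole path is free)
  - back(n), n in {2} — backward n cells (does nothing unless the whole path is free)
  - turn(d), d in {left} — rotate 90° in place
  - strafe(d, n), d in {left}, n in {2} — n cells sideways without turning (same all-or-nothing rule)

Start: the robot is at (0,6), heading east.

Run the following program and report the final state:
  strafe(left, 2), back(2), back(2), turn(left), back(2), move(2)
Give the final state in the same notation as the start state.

from: at (0,6), heading east
step 1 (strafe(left, 2)): at (0,8), heading east
step 2 (back(2)): at (0,8), heading east
step 3 (back(2)): at (0,8), heading east
step 4 (turn(left)): at (0,8), heading north
step 5 (back(2)): at (0,6), heading north
step 6 (move(2)): at (0,8), heading north

at (0,8), heading north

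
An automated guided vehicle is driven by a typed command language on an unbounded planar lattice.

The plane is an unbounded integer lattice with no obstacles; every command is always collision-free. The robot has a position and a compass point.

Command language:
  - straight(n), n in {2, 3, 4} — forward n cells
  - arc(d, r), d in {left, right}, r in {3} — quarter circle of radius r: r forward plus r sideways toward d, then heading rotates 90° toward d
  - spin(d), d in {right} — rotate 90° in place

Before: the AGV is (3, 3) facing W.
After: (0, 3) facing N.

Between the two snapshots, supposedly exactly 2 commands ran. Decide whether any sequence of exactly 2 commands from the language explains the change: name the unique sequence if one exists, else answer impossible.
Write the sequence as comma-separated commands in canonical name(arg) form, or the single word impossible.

straight(3), spin(right)

key: order matters: swapping straight(3) and spin(right) lands elsewhere
from: (3, 3) facing W
step 1 (straight(3)): (0, 3) facing W
step 2 (spin(right)): (0, 3) facing N
no rival 2-sequence matches.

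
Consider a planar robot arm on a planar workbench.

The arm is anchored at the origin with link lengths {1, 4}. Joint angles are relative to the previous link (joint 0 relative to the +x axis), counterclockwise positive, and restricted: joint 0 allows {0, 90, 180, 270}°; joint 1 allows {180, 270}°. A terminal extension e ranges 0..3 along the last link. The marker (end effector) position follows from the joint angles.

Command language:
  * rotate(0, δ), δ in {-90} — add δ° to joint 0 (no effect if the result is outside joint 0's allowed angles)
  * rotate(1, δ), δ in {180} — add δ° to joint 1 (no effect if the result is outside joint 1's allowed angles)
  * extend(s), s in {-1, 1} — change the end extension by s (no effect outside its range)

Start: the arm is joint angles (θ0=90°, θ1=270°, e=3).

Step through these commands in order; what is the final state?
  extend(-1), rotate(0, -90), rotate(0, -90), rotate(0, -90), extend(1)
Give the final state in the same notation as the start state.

joint angles (θ0=180°, θ1=270°, e=3)

begin: joint angles (θ0=90°, θ1=270°, e=3)
step 1 (extend(-1)): joint angles (θ0=90°, θ1=270°, e=2)
step 2 (rotate(0, -90)): joint angles (θ0=0°, θ1=270°, e=2)
step 3 (rotate(0, -90)): joint angles (θ0=270°, θ1=270°, e=2)
step 4 (rotate(0, -90)): joint angles (θ0=180°, θ1=270°, e=2)
step 5 (extend(1)): joint angles (θ0=180°, θ1=270°, e=3)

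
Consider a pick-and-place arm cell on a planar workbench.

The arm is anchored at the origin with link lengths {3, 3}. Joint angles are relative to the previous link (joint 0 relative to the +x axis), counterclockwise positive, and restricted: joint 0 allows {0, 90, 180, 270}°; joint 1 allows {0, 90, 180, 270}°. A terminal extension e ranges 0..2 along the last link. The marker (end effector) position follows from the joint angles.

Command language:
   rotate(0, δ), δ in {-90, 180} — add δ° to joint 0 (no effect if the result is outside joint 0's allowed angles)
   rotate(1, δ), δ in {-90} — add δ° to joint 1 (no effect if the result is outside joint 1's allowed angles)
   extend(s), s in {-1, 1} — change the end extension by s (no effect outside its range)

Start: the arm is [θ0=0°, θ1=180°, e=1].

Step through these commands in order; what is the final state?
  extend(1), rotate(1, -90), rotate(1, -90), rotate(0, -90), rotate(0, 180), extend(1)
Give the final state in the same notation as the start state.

[θ0=90°, θ1=0°, e=2]

initial: [θ0=0°, θ1=180°, e=1]
t=1 extend(1) ⇒ [θ0=0°, θ1=180°, e=2]
t=2 rotate(1, -90) ⇒ [θ0=0°, θ1=90°, e=2]
t=3 rotate(1, -90) ⇒ [θ0=0°, θ1=0°, e=2]
t=4 rotate(0, -90) ⇒ [θ0=270°, θ1=0°, e=2]
t=5 rotate(0, 180) ⇒ [θ0=90°, θ1=0°, e=2]
t=6 extend(1) ⇒ [θ0=90°, θ1=0°, e=2]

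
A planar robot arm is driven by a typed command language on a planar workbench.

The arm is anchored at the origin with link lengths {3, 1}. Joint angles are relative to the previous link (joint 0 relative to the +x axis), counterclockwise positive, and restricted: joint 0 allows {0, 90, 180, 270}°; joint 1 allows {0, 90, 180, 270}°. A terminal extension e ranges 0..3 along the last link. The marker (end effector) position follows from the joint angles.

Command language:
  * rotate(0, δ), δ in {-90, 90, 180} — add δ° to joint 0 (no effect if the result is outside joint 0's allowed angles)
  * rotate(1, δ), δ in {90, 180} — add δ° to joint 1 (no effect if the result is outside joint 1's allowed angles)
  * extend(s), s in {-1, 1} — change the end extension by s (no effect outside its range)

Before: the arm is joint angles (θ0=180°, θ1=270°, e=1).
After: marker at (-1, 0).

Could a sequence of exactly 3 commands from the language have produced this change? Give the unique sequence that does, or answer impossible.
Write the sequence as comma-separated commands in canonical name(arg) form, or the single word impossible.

begin: joint angles (θ0=180°, θ1=270°, e=1)
t=1 rotate(1, 90) ⇒ joint angles (θ0=180°, θ1=0°, e=1)
t=2 rotate(1, 90) ⇒ joint angles (θ0=180°, θ1=90°, e=1)
t=3 rotate(1, 90) ⇒ joint angles (θ0=180°, θ1=180°, e=1)
no rival 3-sequence matches.

rotate(1, 90), rotate(1, 90), rotate(1, 90)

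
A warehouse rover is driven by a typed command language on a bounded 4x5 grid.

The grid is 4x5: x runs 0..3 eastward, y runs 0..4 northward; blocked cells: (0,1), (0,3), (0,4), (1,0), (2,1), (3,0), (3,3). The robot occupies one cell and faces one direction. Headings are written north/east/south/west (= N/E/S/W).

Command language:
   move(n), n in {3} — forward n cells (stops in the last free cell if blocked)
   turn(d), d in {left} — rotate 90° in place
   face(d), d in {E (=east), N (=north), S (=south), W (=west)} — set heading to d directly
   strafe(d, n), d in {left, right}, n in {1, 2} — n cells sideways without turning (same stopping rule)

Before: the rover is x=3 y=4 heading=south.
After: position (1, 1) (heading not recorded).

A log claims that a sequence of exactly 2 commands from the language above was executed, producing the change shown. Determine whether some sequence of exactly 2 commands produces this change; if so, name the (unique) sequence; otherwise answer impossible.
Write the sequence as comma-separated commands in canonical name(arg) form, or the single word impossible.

key: order matters: swapping strafe(right, 2) and move(3) lands elsewhere
begin: x=3 y=4 heading=south
1. strafe(right, 2) → x=1 y=4 heading=south
2. move(3) → x=1 y=1 heading=south
no rival 2-sequence matches.

strafe(right, 2), move(3)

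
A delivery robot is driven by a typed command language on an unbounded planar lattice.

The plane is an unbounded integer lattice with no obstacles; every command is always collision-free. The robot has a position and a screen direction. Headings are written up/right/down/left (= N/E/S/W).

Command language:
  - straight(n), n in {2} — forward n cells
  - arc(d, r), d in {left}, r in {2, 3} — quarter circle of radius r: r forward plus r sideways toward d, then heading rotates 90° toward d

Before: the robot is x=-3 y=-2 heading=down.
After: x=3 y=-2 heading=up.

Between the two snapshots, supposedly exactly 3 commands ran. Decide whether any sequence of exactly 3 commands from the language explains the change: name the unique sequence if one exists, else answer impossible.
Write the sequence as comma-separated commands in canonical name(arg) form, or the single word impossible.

arc(left, 2), straight(2), arc(left, 2)

key: cell and facing (now N) both changed — the 3 commands mix motion and turning
from: x=-3 y=-2 heading=down
step 1 (arc(left, 2)): x=-1 y=-4 heading=right
step 2 (straight(2)): x=1 y=-4 heading=right
step 3 (arc(left, 2)): x=3 y=-2 heading=up
no other 3-command option fits: unique.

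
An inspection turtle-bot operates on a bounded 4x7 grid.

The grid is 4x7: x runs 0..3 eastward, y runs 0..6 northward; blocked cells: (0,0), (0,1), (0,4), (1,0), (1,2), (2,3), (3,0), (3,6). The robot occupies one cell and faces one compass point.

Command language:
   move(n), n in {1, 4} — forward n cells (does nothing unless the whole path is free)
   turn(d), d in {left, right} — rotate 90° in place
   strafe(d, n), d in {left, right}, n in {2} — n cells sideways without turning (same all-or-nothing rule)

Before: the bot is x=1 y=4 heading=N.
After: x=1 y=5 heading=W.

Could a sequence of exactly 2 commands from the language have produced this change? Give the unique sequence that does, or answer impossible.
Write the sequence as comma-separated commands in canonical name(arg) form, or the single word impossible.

move(1), turn(left)

key: position moved to (1,5) AND the heading swung to W — translation plus rotation needed
start: x=1 y=4 heading=N
t=1 move(1) ⇒ x=1 y=5 heading=N
t=2 turn(left) ⇒ x=1 y=5 heading=W
no rival 2-sequence matches.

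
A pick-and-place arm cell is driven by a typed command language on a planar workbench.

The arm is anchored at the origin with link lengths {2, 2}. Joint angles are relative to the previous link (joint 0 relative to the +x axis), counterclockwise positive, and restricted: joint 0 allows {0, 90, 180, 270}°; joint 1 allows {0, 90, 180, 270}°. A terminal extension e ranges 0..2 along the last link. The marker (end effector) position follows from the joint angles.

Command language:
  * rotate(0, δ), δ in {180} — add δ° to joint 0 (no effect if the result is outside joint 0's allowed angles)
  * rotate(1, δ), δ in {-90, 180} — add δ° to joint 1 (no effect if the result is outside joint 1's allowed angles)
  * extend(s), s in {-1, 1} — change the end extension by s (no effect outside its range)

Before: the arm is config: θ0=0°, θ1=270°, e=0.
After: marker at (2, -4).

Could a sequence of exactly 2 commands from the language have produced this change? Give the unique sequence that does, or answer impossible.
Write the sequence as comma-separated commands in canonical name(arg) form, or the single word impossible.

extend(1), extend(1)

t0: config: θ0=0°, θ1=270°, e=0
1. extend(1) → config: θ0=0°, θ1=270°, e=1
2. extend(1) → config: θ0=0°, θ1=270°, e=2
no rival 2-sequence matches.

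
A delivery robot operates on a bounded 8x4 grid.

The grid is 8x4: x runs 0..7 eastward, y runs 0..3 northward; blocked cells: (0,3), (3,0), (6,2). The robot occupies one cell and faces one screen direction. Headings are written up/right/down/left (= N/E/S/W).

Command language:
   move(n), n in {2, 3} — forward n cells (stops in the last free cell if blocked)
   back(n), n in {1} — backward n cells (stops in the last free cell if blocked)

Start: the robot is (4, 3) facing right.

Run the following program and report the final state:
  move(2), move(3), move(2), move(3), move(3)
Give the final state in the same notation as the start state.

(7, 3) facing right

begin: (4, 3) facing right
[1] after move(2): (6, 3) facing right
[2] after move(3): (7, 3) facing right
[3] after move(2): (7, 3) facing right
[4] after move(3): (7, 3) facing right
[5] after move(3): (7, 3) facing right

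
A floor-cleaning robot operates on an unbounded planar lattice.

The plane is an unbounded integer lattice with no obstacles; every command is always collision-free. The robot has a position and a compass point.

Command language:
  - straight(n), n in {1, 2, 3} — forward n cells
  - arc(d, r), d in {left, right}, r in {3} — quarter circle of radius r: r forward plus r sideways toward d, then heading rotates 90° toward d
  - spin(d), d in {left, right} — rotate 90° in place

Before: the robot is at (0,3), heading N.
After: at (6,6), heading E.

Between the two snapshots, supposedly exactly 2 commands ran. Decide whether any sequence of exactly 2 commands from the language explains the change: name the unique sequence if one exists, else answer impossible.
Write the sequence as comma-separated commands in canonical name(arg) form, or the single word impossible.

key: running straight(3) before arc(right, 3) would end elsewhere — order is forced
begin: at (0,3), heading N
t=1 arc(right, 3) ⇒ at (3,6), heading E
t=2 straight(3) ⇒ at (6,6), heading E
no rival 2-sequence matches.

arc(right, 3), straight(3)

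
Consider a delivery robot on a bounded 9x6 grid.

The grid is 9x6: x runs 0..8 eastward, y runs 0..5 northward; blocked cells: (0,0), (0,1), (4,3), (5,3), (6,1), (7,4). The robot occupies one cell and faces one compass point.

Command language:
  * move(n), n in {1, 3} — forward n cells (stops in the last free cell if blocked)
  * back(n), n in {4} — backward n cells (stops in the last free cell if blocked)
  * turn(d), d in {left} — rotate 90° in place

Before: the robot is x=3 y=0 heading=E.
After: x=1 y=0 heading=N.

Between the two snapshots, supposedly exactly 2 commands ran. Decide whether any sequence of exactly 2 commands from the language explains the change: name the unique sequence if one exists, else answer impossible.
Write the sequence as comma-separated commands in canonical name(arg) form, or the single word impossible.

back(4), turn(left)

key: order matters: swapping back(4) and turn(left) lands elsewhere
begin: x=3 y=0 heading=E
t=1 back(4) ⇒ x=1 y=0 heading=E
t=2 turn(left) ⇒ x=1 y=0 heading=N
all 16 alternatives checked — unique.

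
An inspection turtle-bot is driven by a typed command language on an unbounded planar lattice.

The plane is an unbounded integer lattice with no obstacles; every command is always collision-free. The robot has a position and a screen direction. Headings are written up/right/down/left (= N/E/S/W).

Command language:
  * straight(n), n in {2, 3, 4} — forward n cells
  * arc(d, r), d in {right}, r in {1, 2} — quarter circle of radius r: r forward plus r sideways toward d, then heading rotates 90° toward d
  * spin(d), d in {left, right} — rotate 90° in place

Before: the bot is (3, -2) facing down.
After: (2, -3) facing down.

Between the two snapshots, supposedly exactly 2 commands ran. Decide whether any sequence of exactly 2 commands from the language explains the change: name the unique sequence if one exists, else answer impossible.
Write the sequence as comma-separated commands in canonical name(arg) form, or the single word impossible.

arc(right, 1), spin(left)

key: running spin(left) before arc(right, 1) would end elsewhere — order is forced
t0: (3, -2) facing down
[1] after arc(right, 1): (2, -3) facing left
[2] after spin(left): (2, -3) facing down
no rival 2-sequence matches.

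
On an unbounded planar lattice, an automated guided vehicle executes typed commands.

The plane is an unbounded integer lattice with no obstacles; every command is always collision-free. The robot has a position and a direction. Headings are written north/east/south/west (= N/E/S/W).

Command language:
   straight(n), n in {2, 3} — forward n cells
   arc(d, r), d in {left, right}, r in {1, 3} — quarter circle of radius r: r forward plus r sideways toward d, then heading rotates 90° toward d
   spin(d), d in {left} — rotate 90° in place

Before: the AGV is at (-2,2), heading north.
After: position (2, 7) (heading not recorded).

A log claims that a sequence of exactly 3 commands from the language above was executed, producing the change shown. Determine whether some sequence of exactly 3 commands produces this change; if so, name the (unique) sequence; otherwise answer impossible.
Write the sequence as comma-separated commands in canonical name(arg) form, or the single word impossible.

straight(3), arc(right, 3), arc(right, 1)

key: order matters: swapping straight(3) and arc(right, 1) lands elsewhere
start: at (-2,2), heading north
t=1 straight(3) ⇒ at (-2,5), heading north
t=2 arc(right, 3) ⇒ at (1,8), heading east
t=3 arc(right, 1) ⇒ at (2,7), heading south
uniquely the one of 343 3-step routes that fits.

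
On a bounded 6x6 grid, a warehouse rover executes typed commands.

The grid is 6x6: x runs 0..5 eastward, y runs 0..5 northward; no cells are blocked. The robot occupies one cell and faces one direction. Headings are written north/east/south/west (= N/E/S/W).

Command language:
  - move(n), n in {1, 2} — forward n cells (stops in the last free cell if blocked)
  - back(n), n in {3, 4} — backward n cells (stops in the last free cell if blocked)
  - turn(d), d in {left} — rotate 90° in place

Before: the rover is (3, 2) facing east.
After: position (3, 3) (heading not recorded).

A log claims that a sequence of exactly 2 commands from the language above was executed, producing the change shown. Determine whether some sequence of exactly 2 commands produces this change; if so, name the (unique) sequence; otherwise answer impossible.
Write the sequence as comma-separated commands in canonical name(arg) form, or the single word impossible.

turn(left), move(1)

key: order matters: swapping turn(left) and move(1) lands elsewhere
from: (3, 2) facing east
t=1 turn(left) ⇒ (3, 2) facing north
t=2 move(1) ⇒ (3, 3) facing north
no other 2-command option fits: unique.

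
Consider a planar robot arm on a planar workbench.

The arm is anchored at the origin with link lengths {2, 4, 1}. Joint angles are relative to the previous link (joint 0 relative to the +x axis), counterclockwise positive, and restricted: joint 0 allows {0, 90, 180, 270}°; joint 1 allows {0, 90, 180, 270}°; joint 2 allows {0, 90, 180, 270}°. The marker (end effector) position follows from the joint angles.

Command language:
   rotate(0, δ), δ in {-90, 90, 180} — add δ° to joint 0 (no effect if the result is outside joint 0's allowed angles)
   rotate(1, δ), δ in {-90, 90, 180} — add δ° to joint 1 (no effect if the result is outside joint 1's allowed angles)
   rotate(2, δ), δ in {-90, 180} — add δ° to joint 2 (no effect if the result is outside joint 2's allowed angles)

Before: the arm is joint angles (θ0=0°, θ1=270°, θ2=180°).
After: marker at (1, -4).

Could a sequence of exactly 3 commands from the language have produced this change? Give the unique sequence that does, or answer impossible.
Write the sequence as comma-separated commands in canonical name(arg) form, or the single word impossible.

t0: joint angles (θ0=0°, θ1=270°, θ2=180°)
step 1 (rotate(2, -90)): joint angles (θ0=0°, θ1=270°, θ2=90°)
step 2 (rotate(2, -90)): joint angles (θ0=0°, θ1=270°, θ2=0°)
step 3 (rotate(2, -90)): joint angles (θ0=0°, θ1=270°, θ2=270°)
no other 3-command option fits: unique.

rotate(2, -90), rotate(2, -90), rotate(2, -90)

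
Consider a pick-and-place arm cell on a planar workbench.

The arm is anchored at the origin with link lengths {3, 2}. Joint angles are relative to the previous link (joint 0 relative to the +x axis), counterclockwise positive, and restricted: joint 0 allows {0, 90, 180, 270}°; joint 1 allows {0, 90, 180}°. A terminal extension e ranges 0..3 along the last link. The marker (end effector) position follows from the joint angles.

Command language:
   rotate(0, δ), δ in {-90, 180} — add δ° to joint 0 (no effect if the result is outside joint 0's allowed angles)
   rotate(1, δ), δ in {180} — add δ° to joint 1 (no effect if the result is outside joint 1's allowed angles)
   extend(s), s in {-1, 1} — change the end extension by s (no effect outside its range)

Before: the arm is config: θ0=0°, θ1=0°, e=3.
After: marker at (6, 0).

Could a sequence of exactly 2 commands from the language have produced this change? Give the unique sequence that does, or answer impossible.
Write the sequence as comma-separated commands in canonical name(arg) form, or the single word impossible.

begin: config: θ0=0°, θ1=0°, e=3
step 1 (extend(-1)): config: θ0=0°, θ1=0°, e=2
step 2 (extend(-1)): config: θ0=0°, θ1=0°, e=1
all 25 alternatives checked — unique.

extend(-1), extend(-1)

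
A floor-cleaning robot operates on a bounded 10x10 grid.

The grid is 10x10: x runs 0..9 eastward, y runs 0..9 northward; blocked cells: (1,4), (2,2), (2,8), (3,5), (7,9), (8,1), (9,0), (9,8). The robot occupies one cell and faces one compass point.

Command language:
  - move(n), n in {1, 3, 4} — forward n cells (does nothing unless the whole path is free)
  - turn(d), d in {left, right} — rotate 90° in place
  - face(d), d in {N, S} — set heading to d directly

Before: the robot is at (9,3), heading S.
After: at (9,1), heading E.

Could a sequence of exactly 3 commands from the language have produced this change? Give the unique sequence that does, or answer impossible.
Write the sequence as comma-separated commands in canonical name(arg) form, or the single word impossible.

move(1), move(1), turn(left)

key: order matters: swapping move(1) and turn(left) lands elsewhere
initial: at (9,3), heading S
step 1 (move(1)): at (9,2), heading S
step 2 (move(1)): at (9,1), heading S
step 3 (turn(left)): at (9,1), heading E
uniquely the one of 343 3-step routes that fits.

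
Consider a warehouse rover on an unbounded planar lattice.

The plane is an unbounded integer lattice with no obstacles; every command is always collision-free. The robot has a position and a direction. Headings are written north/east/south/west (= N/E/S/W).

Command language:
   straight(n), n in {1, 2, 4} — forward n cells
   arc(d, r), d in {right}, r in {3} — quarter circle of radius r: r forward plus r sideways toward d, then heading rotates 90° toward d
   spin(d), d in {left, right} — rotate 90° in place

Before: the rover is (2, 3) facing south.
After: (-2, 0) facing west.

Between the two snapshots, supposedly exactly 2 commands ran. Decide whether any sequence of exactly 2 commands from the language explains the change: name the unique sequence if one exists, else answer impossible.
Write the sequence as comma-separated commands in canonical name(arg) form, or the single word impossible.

key: order matters: swapping arc(right, 3) and straight(1) lands elsewhere
initial: (2, 3) facing south
1. arc(right, 3) → (-1, 0) facing west
2. straight(1) → (-2, 0) facing west
no other 2-command option fits: unique.

arc(right, 3), straight(1)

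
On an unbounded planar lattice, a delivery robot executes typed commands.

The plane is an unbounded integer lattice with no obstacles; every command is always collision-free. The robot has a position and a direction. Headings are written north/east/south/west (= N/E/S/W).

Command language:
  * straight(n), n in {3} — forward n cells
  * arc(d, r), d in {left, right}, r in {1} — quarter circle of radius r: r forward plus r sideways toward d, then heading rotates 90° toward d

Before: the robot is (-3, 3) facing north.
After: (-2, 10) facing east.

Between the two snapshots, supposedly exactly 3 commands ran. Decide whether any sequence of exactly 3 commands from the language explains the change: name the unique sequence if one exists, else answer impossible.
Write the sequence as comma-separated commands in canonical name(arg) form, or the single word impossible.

straight(3), straight(3), arc(right, 1)

key: order matters: swapping straight(3) and arc(right, 1) lands elsewhere
from: (-3, 3) facing north
t=1 straight(3) ⇒ (-3, 6) facing north
t=2 straight(3) ⇒ (-3, 9) facing north
t=3 arc(right, 1) ⇒ (-2, 10) facing east
no rival 3-sequence matches.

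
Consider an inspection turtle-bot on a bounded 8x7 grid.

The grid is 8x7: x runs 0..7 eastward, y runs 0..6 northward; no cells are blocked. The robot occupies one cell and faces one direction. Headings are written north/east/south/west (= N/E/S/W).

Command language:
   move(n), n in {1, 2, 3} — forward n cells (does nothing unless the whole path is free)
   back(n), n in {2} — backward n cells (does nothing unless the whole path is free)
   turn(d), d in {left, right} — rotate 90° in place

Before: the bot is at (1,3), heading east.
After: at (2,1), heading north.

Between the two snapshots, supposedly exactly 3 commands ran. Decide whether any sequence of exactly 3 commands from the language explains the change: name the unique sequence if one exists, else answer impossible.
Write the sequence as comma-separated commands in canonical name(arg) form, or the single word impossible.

key: running back(2) before move(1) would end elsewhere — order is forced
begin: at (1,3), heading east
1. move(1) → at (2,3), heading east
2. turn(left) → at (2,3), heading north
3. back(2) → at (2,1), heading north
no rival 3-sequence matches.

move(1), turn(left), back(2)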